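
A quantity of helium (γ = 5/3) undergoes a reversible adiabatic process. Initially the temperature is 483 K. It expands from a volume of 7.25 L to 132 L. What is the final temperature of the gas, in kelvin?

T₂ ≈ 69.8 K

Adiabatic: T₁V₁^(γ−1) = T₂V₂^(γ−1) ⇒ T₂ = T₁ (V₁/V₂)^(γ−1).
T₂ = 483 × (7.25/132)^(2/3) = 69.79 K.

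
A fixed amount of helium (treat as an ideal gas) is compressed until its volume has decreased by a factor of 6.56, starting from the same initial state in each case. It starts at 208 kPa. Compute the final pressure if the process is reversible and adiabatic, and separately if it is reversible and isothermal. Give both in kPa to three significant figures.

adiabatic: 4780 kPa; isothermal: 1360 kPa

For a monatomic ideal gas γ = 5/3.
Isothermal: P₂ = P₁(V₁/V₂) = 208×6.56 = 1364 kPa.
Adiabatic: P₂ = P₁(V₁/V₂)^γ = 208×6.56^(5/3) = 4782 kPa.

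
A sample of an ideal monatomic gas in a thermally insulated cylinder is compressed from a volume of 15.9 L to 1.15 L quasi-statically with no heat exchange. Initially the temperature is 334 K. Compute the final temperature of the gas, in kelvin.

Adiabatic: T₁V₁^(γ−1) = T₂V₂^(γ−1) ⇒ T₂ = T₁ (V₁/V₂)^(γ−1).
For a monatomic ideal gas γ = 5/3, so γ−1 = 2/3.
T₂ = 334 × (15.9/1.15)^(2/3) = 1924 K.

T₂ ≈ 1920 K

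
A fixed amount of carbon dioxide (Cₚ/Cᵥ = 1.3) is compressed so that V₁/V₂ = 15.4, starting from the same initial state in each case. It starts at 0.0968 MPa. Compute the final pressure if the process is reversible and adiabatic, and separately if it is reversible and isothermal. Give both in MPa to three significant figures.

Isothermal: P₂ = P₁(V₁/V₂) = 0.0968×15.4 = 1.491 MPa.
Adiabatic: P₂ = P₁(V₁/V₂)^γ = 0.0968×15.4^(1.3) = 3.386 MPa.

adiabatic: 3.39 MPa; isothermal: 1.49 MPa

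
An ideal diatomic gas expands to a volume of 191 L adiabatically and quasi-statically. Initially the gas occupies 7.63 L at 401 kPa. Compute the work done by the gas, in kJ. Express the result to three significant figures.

W ≈ 5.54 kJ

γ = 7/5 for a diatomic ideal gas.
P₂ = P₁(V₁/V₂)^γ = 401×(7.63/191)^(7/5) = 4.418 kPa.
For a reversible adiabat, W_by_gas = (P₁V₁ − P₂V₂)/(γ−1).
W_by = (401000×0.00763 − 4418×0.191) / (2/5) = 5539 J.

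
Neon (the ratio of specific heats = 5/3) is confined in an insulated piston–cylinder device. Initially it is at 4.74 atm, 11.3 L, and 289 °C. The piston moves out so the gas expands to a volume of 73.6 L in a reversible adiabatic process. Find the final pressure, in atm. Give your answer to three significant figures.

P₂ ≈ 0.209 atm

Adiabatic: P₁V₁^γ = P₂V₂^γ ⇒ P₂ = P₁ (V₁/V₂)^γ.
P₂ = 4.74 × (11.3/73.6)^(5/3) = 0.2087 atm.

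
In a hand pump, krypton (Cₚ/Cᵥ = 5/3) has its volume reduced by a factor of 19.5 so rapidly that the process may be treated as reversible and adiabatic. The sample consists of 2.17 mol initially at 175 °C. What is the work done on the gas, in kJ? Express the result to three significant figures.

Adiabatic: T₁V₁^(γ−1) = T₂V₂^(γ−1) ⇒ T₂ = T₁ (V₁/V₂)^(γ−1).
T₁ = 175 °C = 448.1 K.
T₂ = 448.1 × 19.5^(2/3) = 3247 K.
Q = 0, so ΔU = W_on_gas = nCᵥΔT with Cᵥ = R/(γ−1) = 12.47 J/(mol·K).
ΔU = 2.17 × 12.47 × (3247 − 448.1) = 75740 J.

W ≈ 75.7 kJ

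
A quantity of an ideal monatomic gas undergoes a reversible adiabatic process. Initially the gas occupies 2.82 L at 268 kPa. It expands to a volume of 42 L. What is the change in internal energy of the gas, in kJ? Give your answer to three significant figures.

γ = 5/3 for a monatomic ideal gas.
P₂ = P₁(V₁/V₂)^γ = 268×(2.82/42)^(5/3) = 2.973 kPa.
For a reversible adiabat, W_by_gas = (P₁V₁ − P₂V₂)/(γ−1).
W_by = (268000×0.00282 − 2973×0.042) / (2/3) = 946.4 J.
Q = 0 ⇒ ΔU = −W_by = -946.4 J.

ΔU ≈ -0.946 kJ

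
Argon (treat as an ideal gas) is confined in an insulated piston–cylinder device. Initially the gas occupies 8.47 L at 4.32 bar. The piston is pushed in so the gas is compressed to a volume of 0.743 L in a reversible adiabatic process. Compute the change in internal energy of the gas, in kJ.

ΔU ≈ 22.3 kJ

γ = 5/3 for a monatomic ideal gas.
P₂ = P₁(V₁/V₂)^γ = 4.32×(8.47/0.743)^(5/3) = 249.4 bar.
For a reversible adiabat, W_by_gas = (P₁V₁ − P₂V₂)/(γ−1).
W_by = (432000×0.00847 − 2.494×10^7×0.000743) / (2/3) = -22310 J.
Q = 0 ⇒ ΔU = −W_by = 22310 J.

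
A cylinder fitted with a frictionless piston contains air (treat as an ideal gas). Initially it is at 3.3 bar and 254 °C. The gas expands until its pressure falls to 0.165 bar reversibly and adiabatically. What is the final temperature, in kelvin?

Along an adiabat T P^((1−γ)/γ) is constant, so T₂ = T₁ (P₂/P₁)^((γ−1)/γ).
For a diatomic ideal gas γ = 7/5, so (γ−1)/γ = 2/7.
T₁ = 254 °C = 527.1 K.
T₂ = 527.1 × (0.165/3.3)^(2/7) = 224 K.

T₂ ≈ 224 K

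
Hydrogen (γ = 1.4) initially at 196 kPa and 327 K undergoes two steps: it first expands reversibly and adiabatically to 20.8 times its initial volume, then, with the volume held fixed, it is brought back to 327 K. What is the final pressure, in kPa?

Adiabatic step (PV^γ = const): P₂ = 196×(1/20.8)^(1.4) = 2.799 kPa; T₂ = 327×(1/20.8)^(0.4) = 97.12 K.
Isochoric: P₃ = P₂(T₃/T₂) = 2.799 × (327/97.12) = 9.423 kPa.

P₃ ≈ 9.42 kPa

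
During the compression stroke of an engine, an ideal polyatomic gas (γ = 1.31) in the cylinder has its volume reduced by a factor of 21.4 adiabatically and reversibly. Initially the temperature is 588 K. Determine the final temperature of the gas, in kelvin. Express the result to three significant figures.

T₂ ≈ 1520 K

For a reversible adiabat TV^(γ−1) is constant, so T₂ = T₁ (V₁/V₂)^(γ−1).
T₂ = 588 × 21.4^(0.31) = 1520 K.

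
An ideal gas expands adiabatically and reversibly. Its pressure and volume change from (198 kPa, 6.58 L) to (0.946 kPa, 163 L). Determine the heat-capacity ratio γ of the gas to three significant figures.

PV^γ = const ⇒ γ = ln(P₂/P₁) / ln(V₁/V₂).
γ = ln(0.946/198) / ln(6.58/163) = 1.665.

γ ≈ 1.66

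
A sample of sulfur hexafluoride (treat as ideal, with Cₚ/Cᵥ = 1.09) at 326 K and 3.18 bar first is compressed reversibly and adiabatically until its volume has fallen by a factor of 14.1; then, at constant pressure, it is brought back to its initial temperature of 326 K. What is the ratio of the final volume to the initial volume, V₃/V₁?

Adiabatic step: V₂/V₁ = 0.07092; T₂ = T₁·14.1^(0.09) = 413.7 K.
Isobaric step: V₃/V₂ = T₃/T₂ = 326/413.7.
V₃/V₁ = (V₂/V₁)(V₃/V₂) = 0.07092 × (326/413.7) = 0.05589.

V₃/V₁ ≈ 0.0559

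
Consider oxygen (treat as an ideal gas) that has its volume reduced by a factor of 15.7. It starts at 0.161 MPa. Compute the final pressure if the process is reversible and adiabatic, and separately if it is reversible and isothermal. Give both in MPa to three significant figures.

adiabatic: 7.60 MPa; isothermal: 2.53 MPa

For a diatomic ideal gas γ = 7/5.
Isothermal: P₂ = P₁(V₁/V₂) = 0.161×15.7 = 2.528 MPa.
Adiabatic: P₂ = P₁(V₁/V₂)^γ = 0.161×15.7^(7/5) = 7.605 MPa.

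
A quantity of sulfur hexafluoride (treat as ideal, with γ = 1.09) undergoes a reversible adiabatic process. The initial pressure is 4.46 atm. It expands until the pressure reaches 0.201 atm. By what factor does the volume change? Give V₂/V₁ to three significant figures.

From PV^γ = const, V₂/V₁ = (P₁/P₂)^(1/γ).
V₂/V₁ = (4.46/0.201)^(0.917) = 17.18.

V₂/V₁ ≈ 17.2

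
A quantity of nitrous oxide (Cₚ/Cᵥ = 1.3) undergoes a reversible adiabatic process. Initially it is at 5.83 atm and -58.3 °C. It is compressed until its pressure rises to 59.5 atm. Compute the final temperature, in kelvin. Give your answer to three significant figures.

Adiabatic: T₂/T₁ = (P₂/P₁)^((γ−1)/γ).
T₁ = -58.3 °C = 214.8 K.
T₂ = 214.8 × (59.5/5.83)^(0.231) = 367.2 K.

T₂ ≈ 367 K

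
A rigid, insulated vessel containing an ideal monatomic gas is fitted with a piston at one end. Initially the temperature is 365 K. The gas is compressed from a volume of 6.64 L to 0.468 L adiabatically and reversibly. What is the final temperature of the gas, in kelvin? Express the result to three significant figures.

T₂ ≈ 2140 K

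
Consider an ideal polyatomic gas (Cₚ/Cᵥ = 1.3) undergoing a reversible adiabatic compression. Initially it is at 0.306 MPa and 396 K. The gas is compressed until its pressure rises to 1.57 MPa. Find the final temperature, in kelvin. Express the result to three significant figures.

T₂ ≈ 578 K

Along an adiabat T P^((1−γ)/γ) is constant, so T₂ = T₁ (P₂/P₁)^((γ−1)/γ).
T₂ = 396 × (1.57/0.306)^(0.231) = 577.5 K.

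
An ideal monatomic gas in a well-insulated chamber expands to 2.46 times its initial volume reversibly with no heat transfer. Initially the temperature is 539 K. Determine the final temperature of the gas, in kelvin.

For a reversible adiabat TV^(γ−1) is constant, so T₂ = T₁ (V₁/V₂)^(γ−1).
For a monatomic ideal gas γ = 5/3, so γ−1 = 2/3.
T₂ = 539 × (1/2.46)^(2/3) = 295.8 K.

T₂ ≈ 296 K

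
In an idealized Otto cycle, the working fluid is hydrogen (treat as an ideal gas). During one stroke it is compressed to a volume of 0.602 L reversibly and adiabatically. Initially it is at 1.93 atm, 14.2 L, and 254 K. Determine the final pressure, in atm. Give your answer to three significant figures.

P₂ ≈ 161 atm

Adiabatic: P₁V₁^γ = P₂V₂^γ ⇒ P₂ = P₁ (V₁/V₂)^γ.
γ = 7/5 for a diatomic ideal gas.
P₂ = 1.93 × (14.2/0.602)^(7/5) = 161.2 atm.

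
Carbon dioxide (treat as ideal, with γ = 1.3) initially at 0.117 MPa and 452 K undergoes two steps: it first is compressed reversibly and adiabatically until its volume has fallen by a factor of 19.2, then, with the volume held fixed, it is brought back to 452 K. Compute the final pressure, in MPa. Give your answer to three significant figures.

P₃ ≈ 2.25 MPa

Adiabatic step (PV^γ = const): P₂ = 0.117×19.2^(1.3) = 5.451 MPa; T₂ = 452×19.2^(0.3) = 1097 K.
Isochoric: P₃ = P₂(T₃/T₂) = 5.451 × (452/1097) = 2.246 MPa.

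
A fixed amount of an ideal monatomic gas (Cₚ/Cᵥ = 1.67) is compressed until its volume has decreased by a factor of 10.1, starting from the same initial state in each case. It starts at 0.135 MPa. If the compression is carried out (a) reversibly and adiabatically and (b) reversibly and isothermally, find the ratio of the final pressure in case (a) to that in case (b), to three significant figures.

Isothermal: P_b = P₁(V₁/V₂) = 0.135×10.1.
Adiabatic: P_a = P₁(V₁/V₂)^γ = 0.135×10.1^(1.67).
P_a/P_b = (V₁/V₂)^(γ−1) = 10.1^(0.67) = 4.709.

P_adiabatic / P_isothermal ≈ 4.71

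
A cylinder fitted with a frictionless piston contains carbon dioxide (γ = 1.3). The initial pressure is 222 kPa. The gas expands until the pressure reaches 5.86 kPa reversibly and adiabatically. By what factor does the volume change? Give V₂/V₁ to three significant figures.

V₂/V₁ ≈ 16.4

From PV^γ = const, V₂/V₁ = (P₁/P₂)^(1/γ).
V₂/V₁ = (222/5.86)^(0.769) = 16.38.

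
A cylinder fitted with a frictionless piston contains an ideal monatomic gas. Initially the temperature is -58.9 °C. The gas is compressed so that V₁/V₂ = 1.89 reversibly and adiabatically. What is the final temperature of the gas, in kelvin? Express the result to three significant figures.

T₂ ≈ 328 K

Adiabatic: T₁V₁^(γ−1) = T₂V₂^(γ−1) ⇒ T₂ = T₁ (V₁/V₂)^(γ−1).
For a monatomic ideal gas γ = 5/3, so γ−1 = 2/3.
T₁ = -58.9 °C = 214.2 K.
T₂ = 214.2 × 1.89^(2/3) = 327.5 K.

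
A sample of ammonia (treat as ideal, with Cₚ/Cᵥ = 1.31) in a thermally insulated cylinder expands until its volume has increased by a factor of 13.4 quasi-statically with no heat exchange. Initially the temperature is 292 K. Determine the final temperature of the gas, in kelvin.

T₂ ≈ 131 K

For a reversible adiabat TV^(γ−1) is constant, so T₂ = T₁ (V₁/V₂)^(γ−1).
T₂ = 292 × (1/13.4)^(0.31) = 130.6 K.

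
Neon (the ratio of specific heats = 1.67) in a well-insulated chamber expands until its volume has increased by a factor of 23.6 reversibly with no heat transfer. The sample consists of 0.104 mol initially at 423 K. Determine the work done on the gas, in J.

Adiabatic: T₁V₁^(γ−1) = T₂V₂^(γ−1) ⇒ T₂ = T₁ (V₁/V₂)^(γ−1).
T₂ = 423 × (1/23.6)^(0.67) = 50.87 K.
Q = 0, so ΔU = W_on_gas = nCᵥΔT with Cᵥ = R/(γ−1) = 12.41 J/(mol·K).
ΔU = 0.104 × 12.41 × (50.87 − 423) = -480.2 J.

W ≈ -480 J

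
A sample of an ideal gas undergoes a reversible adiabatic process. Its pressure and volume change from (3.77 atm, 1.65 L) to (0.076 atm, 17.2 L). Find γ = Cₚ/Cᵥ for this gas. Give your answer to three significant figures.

PV^γ = const ⇒ γ = ln(P₂/P₁) / ln(V₁/V₂).
γ = ln(0.076/3.77) / ln(1.65/17.2) = 1.665.

γ ≈ 1.67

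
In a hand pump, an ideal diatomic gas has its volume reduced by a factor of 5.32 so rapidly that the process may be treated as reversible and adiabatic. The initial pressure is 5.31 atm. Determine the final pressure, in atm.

P₂ ≈ 55.1 atm

Since PV^γ is constant along a reversible adiabat, P₂ = P₁ (V₁/V₂)^γ.
For a diatomic ideal gas γ = 7/5.
P₂ = 5.31 × 5.32^(7/5) = 55.13 atm.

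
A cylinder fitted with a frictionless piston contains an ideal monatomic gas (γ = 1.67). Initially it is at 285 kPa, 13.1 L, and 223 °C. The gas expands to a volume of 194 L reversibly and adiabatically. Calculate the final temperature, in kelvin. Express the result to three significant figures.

T₂ ≈ 81.5 K

For a reversible adiabat TV^(γ−1) is constant, so T₂ = T₁ (V₁/V₂)^(γ−1).
T₁ = 223 °C = 496.1 K.
T₂ = 496.1 × (13.1/194)^(0.67) = 81.54 K.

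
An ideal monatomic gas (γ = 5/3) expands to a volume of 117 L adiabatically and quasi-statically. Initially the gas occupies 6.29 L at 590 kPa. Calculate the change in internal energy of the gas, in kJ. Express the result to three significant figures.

ΔU ≈ -4.77 kJ

P₂ = P₁(V₁/V₂)^γ = 590×(6.29/117)^(5/3) = 4.518 kPa.
For a reversible adiabat, W_by_gas = (P₁V₁ − P₂V₂)/(γ−1).
W_by = (590000×0.00629 − 4518×0.117) / (2/3) = 4774 J.
Q = 0 ⇒ ΔU = −W_by = -4774 J.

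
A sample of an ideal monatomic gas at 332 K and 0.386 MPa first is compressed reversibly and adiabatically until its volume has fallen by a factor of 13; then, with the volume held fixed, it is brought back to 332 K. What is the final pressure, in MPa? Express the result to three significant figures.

P₃ ≈ 5.02 MPa

For a monatomic ideal gas γ = 5/3.
Adiabatic step (PV^γ = const): P₂ = 0.386×13^(5/3) = 27.74 MPa; T₂ = 332×13^(2/3) = 1836 K.
Isochoric: P₃ = P₂(T₃/T₂) = 27.74 × (332/1836) = 5.018 MPa.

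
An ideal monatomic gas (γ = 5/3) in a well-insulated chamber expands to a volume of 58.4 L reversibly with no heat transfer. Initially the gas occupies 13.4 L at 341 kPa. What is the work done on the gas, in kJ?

W ≈ -4.29 kJ

P₂ = P₁(V₁/V₂)^γ = 341×(13.4/58.4)^(5/3) = 29.33 kPa.
For a reversible adiabat, W_by_gas = (P₁V₁ − P₂V₂)/(γ−1).
W_by = (341000×0.0134 − 29330×0.0584) / (2/3) = 4285 J.
W_on_gas = −W_by = -4285 J.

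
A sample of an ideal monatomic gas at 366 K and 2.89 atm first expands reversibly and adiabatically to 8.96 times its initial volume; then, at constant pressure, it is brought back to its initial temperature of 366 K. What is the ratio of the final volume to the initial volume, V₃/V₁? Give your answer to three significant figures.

For a monatomic ideal gas γ = 5/3.
Adiabatic step: V₂/V₁ = 8.96; T₂ = T₁·(1/8.96)^(2/3) = 84.84 K.
Isobaric step: V₃/V₂ = T₃/T₂ = 366/84.84.
V₃/V₁ = (V₂/V₁)(V₃/V₂) = 8.96 × (366/84.84) = 38.65.

V₃/V₁ ≈ 38.7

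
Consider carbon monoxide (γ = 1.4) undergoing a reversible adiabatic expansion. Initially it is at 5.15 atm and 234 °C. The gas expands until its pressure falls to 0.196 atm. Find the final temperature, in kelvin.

T₂ ≈ 199 K

Along an adiabat T P^((1−γ)/γ) is constant, so T₂ = T₁ (P₂/P₁)^((γ−1)/γ).
T₁ = 234 °C = 507.1 K.
T₂ = 507.1 × (0.196/5.15)^(0.286) = 199.3 K.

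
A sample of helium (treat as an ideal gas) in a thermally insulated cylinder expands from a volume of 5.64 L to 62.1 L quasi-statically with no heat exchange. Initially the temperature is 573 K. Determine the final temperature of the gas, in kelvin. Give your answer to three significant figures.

T₂ ≈ 116 K

For a reversible adiabat TV^(γ−1) is constant, so T₂ = T₁ (V₁/V₂)^(γ−1).
For a monatomic ideal gas γ = 5/3, so γ−1 = 2/3.
T₂ = 573 × (5.64/62.1)^(2/3) = 115.8 K.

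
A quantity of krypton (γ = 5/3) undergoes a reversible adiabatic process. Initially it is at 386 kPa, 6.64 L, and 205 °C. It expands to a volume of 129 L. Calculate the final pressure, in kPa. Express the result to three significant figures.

Since PV^γ is constant along a reversible adiabat, P₂ = P₁ (V₁/V₂)^γ.
P₂ = 386 × (6.64/129)^(5/3) = 2.749 kPa.

P₂ ≈ 2.75 kPa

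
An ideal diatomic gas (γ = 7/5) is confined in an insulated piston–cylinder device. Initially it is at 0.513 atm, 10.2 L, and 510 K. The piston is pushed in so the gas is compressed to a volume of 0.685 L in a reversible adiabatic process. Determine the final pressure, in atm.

Since PV^γ is constant along a reversible adiabat, P₂ = P₁ (V₁/V₂)^γ.
P₂ = 0.513 × (10.2/0.685)^(7/5) = 22.5 atm.

P₂ ≈ 22.5 atm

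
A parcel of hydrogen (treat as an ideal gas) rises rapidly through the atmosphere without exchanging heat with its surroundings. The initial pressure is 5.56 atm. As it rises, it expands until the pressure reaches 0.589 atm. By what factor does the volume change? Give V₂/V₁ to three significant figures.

V₂/V₁ ≈ 4.97

From PV^γ = const, V₂/V₁ = (P₁/P₂)^(1/γ).
For a diatomic ideal gas γ = 7/5.
V₂/V₁ = (5.56/0.589)^(5/7) = 4.97.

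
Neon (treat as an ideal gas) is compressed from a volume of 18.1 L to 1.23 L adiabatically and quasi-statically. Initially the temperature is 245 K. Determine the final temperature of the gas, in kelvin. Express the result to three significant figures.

T₂ ≈ 1470 K

For a reversible adiabat TV^(γ−1) is constant, so T₂ = T₁ (V₁/V₂)^(γ−1).
For a monatomic ideal gas γ = 5/3, so γ−1 = 2/3.
T₂ = 245 × (18.1/1.23)^(2/3) = 1471 K.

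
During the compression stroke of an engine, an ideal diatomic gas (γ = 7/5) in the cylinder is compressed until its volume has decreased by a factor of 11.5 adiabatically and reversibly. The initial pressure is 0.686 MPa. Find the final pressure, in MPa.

Since PV^γ is constant along a reversible adiabat, P₂ = P₁ (V₁/V₂)^γ.
P₂ = 0.686 × 11.5^(7/5) = 20.96 MPa.

P₂ ≈ 21.0 MPa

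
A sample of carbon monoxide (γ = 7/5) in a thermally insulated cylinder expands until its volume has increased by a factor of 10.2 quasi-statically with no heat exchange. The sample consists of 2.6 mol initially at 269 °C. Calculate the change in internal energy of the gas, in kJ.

For a reversible adiabat TV^(γ−1) is constant, so T₂ = T₁ (V₁/V₂)^(γ−1).
T₁ = 269 °C = 542.1 K.
T₂ = 542.1 × (1/10.2)^(2/5) = 214.1 K.
Q = 0, so ΔU = W_on_gas = nCᵥΔT with Cᵥ = R/(γ−1) = 20.79 J/(mol·K).
ΔU = 2.6 × 20.79 × (214.1 − 542.1) = -17730 J.

ΔU ≈ -17.7 kJ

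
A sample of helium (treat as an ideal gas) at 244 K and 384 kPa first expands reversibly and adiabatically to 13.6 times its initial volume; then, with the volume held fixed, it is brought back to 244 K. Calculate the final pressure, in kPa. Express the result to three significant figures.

P₃ ≈ 28.2 kPa

For a monatomic ideal gas γ = 5/3.
Adiabatic step (PV^γ = const): P₂ = 384×(1/13.6)^(5/3) = 4.956 kPa; T₂ = 244×(1/13.6)^(2/3) = 42.82 K.
Isochoric: P₃ = P₂(T₃/T₂) = 4.956 × (244/42.82) = 28.24 kPa.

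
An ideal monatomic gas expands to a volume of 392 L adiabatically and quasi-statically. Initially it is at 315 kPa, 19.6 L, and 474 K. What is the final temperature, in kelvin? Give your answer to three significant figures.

Adiabatic: T₁V₁^(γ−1) = T₂V₂^(γ−1) ⇒ T₂ = T₁ (V₁/V₂)^(γ−1).
γ = 5/3 for a monatomic ideal gas.
T₂ = 474 × (19.6/392)^(2/3) = 64.33 K.

T₂ ≈ 64.3 K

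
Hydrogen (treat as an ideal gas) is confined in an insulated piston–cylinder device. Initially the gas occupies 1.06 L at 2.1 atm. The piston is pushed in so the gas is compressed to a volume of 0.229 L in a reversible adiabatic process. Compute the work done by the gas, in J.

W ≈ -477 J

γ = 7/5 for a diatomic ideal gas.
P₂ = P₁(V₁/V₂)^γ = 2.1×(1.06/0.229)^(7/5) = 17.94 atm.
For a reversible adiabat, W_by_gas = (P₁V₁ − P₂V₂)/(γ−1).
W_by = (212800×0.00106 − 1.818×10^6×0.000229) / (2/5) = -476.9 J.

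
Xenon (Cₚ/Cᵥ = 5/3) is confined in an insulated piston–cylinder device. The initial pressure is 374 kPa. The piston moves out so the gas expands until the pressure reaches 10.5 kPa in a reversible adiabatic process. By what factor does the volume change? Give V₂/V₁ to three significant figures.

From PV^γ = const, V₂/V₁ = (P₁/P₂)^(1/γ).
V₂/V₁ = (374/10.5)^(3/5) = 8.531.

V₂/V₁ ≈ 8.53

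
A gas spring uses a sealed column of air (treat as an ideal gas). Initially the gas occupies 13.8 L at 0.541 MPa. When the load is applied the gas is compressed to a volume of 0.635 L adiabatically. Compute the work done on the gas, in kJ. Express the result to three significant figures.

W ≈ 45.3 kJ

γ = 7/5 for a diatomic ideal gas.
P₂ = P₁(V₁/V₂)^γ = 0.541×(13.8/0.635)^(7/5) = 40.29 MPa.
For a reversible adiabat, W_by_gas = (P₁V₁ − P₂V₂)/(γ−1).
W_by = (541000×0.0138 − 4.029×10^7×0.000635) / (2/5) = -45290 J.
W_on_gas = −W_by = 45290 J.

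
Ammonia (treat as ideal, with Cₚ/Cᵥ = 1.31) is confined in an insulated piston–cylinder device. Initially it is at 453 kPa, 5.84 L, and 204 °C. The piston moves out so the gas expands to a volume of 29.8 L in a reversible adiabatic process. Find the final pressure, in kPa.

P₂ ≈ 53.6 kPa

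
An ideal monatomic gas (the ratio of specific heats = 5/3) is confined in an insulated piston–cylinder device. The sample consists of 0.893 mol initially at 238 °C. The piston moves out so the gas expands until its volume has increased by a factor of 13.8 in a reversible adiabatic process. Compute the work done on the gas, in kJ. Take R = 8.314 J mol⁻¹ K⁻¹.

For a reversible adiabat TV^(γ−1) is constant, so T₂ = T₁ (V₁/V₂)^(γ−1).
T₁ = 238 °C = 511.1 K.
T₂ = 511.1 × (1/13.8)^(2/3) = 88.84 K.
Q = 0, so ΔU = W_on_gas = nCᵥΔT with Cᵥ = R/(γ−1) = 12.47 J/(mol·K).
ΔU = 0.893 × 12.47 × (88.84 − 511.1) = -4703 J.

W ≈ -4.70 kJ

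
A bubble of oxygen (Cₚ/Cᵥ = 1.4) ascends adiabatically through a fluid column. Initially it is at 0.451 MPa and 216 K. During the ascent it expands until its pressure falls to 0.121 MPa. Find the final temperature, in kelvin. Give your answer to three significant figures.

Along an adiabat T P^((1−γ)/γ) is constant, so T₂ = T₁ (P₂/P₁)^((γ−1)/γ).
T₂ = 216 × (0.121/0.451)^(0.286) = 148.3 K.

T₂ ≈ 148 K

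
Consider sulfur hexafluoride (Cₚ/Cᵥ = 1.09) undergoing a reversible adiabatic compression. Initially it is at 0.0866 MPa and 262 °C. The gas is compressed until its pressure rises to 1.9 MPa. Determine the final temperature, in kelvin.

Adiabatic: T₂/T₁ = (P₂/P₁)^((γ−1)/γ).
T₁ = 262 °C = 535.1 K.
T₂ = 535.1 × (1.9/0.0866)^(0.0826) = 690.6 K.

T₂ ≈ 691 K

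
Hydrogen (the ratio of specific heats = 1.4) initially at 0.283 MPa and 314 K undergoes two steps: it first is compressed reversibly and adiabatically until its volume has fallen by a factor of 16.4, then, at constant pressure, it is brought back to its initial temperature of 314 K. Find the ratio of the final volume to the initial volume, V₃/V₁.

Adiabatic step: V₂/V₁ = 0.06098; T₂ = T₁·16.4^(0.4) = 961.3 K.
Isobaric step: V₃/V₂ = T₃/T₂ = 314/961.3.
V₃/V₁ = (V₂/V₁)(V₃/V₂) = 0.06098 × (314/961.3) = 0.01992.

V₃/V₁ ≈ 0.0199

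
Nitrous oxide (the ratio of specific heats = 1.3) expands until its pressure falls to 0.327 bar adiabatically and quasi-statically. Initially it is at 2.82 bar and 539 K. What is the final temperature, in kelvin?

T₂ ≈ 328 K

Adiabatic: T₂/T₁ = (P₂/P₁)^((γ−1)/γ).
T₂ = 539 × (0.327/2.82)^(0.231) = 327.8 K.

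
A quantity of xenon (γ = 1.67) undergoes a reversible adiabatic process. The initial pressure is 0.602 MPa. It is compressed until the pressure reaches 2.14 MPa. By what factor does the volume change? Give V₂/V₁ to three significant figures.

From PV^γ = const, V₂/V₁ = (P₁/P₂)^(1/γ).
V₂/V₁ = (0.602/2.14)^(0.599) = 0.4679.

V₂/V₁ ≈ 0.468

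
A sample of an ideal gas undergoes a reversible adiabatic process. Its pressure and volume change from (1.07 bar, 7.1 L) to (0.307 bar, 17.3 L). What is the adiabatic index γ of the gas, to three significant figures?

PV^γ = const ⇒ γ = ln(P₂/P₁) / ln(V₁/V₂).
γ = ln(0.307/1.07) / ln(7.1/17.3) = 1.402.

γ ≈ 1.40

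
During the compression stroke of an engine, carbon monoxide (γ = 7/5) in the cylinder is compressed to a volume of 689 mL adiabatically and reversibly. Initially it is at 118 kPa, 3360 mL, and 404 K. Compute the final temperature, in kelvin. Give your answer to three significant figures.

Adiabatic: T₁V₁^(γ−1) = T₂V₂^(γ−1) ⇒ T₂ = T₁ (V₁/V₂)^(γ−1).
T₂ = 404 × (3360/689)^(2/5) = 761.4 K.

T₂ ≈ 761 K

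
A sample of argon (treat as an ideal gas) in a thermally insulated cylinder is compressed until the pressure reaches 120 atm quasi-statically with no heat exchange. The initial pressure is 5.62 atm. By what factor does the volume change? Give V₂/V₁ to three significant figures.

V₂/V₁ ≈ 0.159

From PV^γ = const, V₂/V₁ = (P₁/P₂)^(1/γ).
For a monatomic ideal gas γ = 5/3.
V₂/V₁ = (5.62/120)^(3/5) = 0.1593.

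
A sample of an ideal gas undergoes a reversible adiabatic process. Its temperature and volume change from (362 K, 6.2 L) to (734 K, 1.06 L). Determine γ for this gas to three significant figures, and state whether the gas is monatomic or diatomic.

γ ≈ 1.40; diatomic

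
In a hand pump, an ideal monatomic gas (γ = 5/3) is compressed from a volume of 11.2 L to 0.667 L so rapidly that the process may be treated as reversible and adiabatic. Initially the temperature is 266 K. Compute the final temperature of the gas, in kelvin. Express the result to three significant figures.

For a reversible adiabat TV^(γ−1) is constant, so T₂ = T₁ (V₁/V₂)^(γ−1).
T₂ = 266 × (11.2/0.667)^(2/3) = 1744 K.

T₂ ≈ 1740 K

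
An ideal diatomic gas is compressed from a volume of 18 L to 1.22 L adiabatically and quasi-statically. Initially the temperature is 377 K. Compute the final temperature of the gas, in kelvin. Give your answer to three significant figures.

T₂ ≈ 1110 K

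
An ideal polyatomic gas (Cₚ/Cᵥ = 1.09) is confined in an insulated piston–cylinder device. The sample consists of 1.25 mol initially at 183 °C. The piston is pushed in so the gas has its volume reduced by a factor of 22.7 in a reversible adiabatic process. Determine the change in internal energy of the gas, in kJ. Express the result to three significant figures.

Adiabatic: T₁V₁^(γ−1) = T₂V₂^(γ−1) ⇒ T₂ = T₁ (V₁/V₂)^(γ−1).
T₁ = 183 °C = 456.1 K.
T₂ = 456.1 × 22.7^(0.09) = 604.2 K.
Q = 0, so ΔU = W_on_gas = nCᵥΔT with Cᵥ = R/(γ−1) = 92.38 J/(mol·K).
ΔU = 1.25 × 92.38 × (604.2 − 456.1) = 17090 J.

ΔU ≈ 17.1 kJ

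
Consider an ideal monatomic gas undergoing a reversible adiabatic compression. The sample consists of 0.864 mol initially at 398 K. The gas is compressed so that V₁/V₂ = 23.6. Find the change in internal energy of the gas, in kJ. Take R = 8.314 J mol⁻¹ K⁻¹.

ΔU ≈ 31.0 kJ

For a reversible adiabat TV^(γ−1) is constant, so T₂ = T₁ (V₁/V₂)^(γ−1).
γ = 5/3 for a monatomic ideal gas, so γ−1 = 2/3.
T₂ = 398 × 23.6^(2/3) = 3275 K.
Q = 0, so ΔU = W_on_gas = nCᵥΔT with Cᵥ = R/(γ−1) = 12.47 J/(mol·K).
ΔU = 0.864 × 12.47 × (3275 − 398) = 31000 J.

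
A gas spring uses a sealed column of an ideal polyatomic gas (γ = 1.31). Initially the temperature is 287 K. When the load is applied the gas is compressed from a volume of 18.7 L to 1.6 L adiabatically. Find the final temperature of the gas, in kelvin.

For a reversible adiabat TV^(γ−1) is constant, so T₂ = T₁ (V₁/V₂)^(γ−1).
T₂ = 287 × (18.7/1.6)^(0.31) = 615 K.

T₂ ≈ 615 K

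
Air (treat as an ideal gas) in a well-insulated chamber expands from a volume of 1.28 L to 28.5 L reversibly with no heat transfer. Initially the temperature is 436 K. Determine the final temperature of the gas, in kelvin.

T₂ ≈ 126 K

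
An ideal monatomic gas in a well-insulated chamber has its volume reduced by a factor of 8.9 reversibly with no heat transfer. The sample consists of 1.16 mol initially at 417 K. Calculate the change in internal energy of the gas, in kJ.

ΔU ≈ 19.9 kJ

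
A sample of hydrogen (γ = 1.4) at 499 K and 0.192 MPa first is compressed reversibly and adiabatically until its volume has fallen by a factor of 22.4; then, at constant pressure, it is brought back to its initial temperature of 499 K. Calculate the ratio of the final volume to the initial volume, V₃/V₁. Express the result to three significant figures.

V₃/V₁ ≈ 0.0129

Adiabatic step: V₂/V₁ = 0.04464; T₂ = T₁·22.4^(0.4) = 1731 K.
Isobaric step: V₃/V₂ = T₃/T₂ = 499/1731.
V₃/V₁ = (V₂/V₁)(V₃/V₂) = 0.04464 × (499/1731) = 0.01287.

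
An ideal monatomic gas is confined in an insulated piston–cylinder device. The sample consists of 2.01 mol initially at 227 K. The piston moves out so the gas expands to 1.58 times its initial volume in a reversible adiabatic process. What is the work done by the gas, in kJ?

Adiabatic: T₁V₁^(γ−1) = T₂V₂^(γ−1) ⇒ T₂ = T₁ (V₁/V₂)^(γ−1).
γ = 5/3 for a monatomic ideal gas, so γ−1 = 2/3.
T₂ = 227 × (1/1.58)^(2/3) = 167.3 K.
Q = 0, so ΔU = W_on_gas = nCᵥΔT with Cᵥ = R/(γ−1) = 12.47 J/(mol·K).
ΔU = 2.01 × 12.47 × (167.3 − 227) = -1496 J.
Work done by the gas = −ΔU = 1496 J.

W ≈ 1.50 kJ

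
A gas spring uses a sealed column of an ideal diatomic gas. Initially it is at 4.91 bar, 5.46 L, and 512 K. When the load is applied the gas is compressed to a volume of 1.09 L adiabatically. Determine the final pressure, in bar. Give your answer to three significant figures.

Since PV^γ is constant along a reversible adiabat, P₂ = P₁ (V₁/V₂)^γ.
γ = 7/5 for a diatomic ideal gas.
P₂ = 4.91 × (5.46/1.09)^(7/5) = 46.85 bar.

P₂ ≈ 46.9 bar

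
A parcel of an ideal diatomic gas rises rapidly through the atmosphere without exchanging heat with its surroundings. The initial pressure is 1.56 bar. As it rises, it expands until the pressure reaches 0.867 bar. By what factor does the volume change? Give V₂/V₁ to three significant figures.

V₂/V₁ ≈ 1.52

From PV^γ = const, V₂/V₁ = (P₁/P₂)^(1/γ).
For a diatomic ideal gas γ = 7/5.
V₂/V₁ = (1.56/0.867)^(5/7) = 1.521.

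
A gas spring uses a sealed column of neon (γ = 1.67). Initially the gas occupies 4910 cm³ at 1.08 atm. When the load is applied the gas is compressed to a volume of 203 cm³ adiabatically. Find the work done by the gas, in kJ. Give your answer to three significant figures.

P₂ = P₁(V₁/V₂)^γ = 1.08×(4910/203)^(1.67) = 220.8 atm.
For a reversible adiabat, W_by_gas = (P₁V₁ − P₂V₂)/(γ−1).
W_by = (109400×0.00491 − 2.237×10^7×0.000203) / (0.67) = -5977 J.

W ≈ -5.98 kJ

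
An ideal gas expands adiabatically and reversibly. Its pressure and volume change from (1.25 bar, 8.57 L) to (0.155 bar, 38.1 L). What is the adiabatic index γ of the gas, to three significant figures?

γ ≈ 1.40

PV^γ = const ⇒ γ = ln(P₂/P₁) / ln(V₁/V₂).
γ = ln(0.155/1.25) / ln(8.57/38.1) = 1.399.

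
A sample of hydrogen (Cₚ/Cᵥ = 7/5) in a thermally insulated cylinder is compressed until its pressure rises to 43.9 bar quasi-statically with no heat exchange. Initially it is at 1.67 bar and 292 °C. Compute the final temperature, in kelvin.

Adiabatic: T₂/T₁ = (P₂/P₁)^((γ−1)/γ).
T₁ = 292 °C = 565.1 K.
T₂ = 565.1 × (43.9/1.67)^(2/7) = 1438 K.

T₂ ≈ 1440 K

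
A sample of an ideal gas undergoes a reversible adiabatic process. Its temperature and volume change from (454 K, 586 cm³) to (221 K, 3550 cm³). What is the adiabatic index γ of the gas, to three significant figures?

γ ≈ 1.40

TV^(γ−1) = const ⇒ γ − 1 = ln(T₂/T₁) / ln(V₁/V₂).
γ = 1 + ln(221/454) / ln(586/3550) = 1.4.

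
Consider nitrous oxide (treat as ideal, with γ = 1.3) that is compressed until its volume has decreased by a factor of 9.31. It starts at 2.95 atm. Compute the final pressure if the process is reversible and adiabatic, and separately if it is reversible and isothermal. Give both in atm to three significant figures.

adiabatic: 53.6 atm; isothermal: 27.5 atm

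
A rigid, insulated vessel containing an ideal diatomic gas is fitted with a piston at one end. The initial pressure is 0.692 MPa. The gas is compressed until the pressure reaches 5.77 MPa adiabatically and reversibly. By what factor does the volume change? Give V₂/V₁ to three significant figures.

From PV^γ = const, V₂/V₁ = (P₁/P₂)^(1/γ).
For a diatomic ideal gas γ = 7/5.
V₂/V₁ = (0.692/5.77)^(5/7) = 0.2198.

V₂/V₁ ≈ 0.220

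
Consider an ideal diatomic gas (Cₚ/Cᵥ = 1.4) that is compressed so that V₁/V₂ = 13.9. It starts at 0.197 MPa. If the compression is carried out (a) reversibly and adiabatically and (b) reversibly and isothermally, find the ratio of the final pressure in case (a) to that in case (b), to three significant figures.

P_adiabatic / P_isothermal ≈ 2.87

Isothermal: P_b = P₁(V₁/V₂) = 0.197×13.9.
Adiabatic: P_a = P₁(V₁/V₂)^γ = 0.197×13.9^(1.4).
P_a/P_b = (V₁/V₂)^(γ−1) = 13.9^(0.4) = 2.866.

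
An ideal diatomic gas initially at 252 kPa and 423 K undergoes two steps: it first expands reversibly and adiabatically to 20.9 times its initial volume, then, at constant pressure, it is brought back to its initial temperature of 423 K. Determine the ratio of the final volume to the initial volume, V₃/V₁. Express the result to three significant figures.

For a diatomic ideal gas γ = 7/5.
Adiabatic step: V₂/V₁ = 20.9; T₂ = T₁·(1/20.9)^(2/5) = 125.4 K.
Isobaric step: V₃/V₂ = T₃/T₂ = 423/125.4.
V₃/V₁ = (V₂/V₁)(V₃/V₂) = 20.9 × (423/125.4) = 70.5.

V₃/V₁ ≈ 70.5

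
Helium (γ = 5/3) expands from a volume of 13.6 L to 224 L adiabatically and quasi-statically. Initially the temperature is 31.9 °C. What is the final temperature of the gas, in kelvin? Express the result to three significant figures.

Adiabatic: T₁V₁^(γ−1) = T₂V₂^(γ−1) ⇒ T₂ = T₁ (V₁/V₂)^(γ−1).
T₁ = 31.9 °C = 305 K.
T₂ = 305 × (13.6/224)^(2/3) = 47.12 K.

T₂ ≈ 47.1 K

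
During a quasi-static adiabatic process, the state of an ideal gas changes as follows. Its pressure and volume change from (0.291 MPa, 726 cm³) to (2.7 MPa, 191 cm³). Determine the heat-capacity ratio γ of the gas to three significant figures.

γ ≈ 1.67

PV^γ = const ⇒ γ = ln(P₂/P₁) / ln(V₁/V₂).
γ = ln(2.7/0.291) / ln(726/191) = 1.668.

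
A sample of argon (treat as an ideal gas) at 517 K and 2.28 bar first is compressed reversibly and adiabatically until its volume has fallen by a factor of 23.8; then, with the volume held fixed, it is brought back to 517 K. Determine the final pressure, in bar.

P₃ ≈ 54.3 bar

For a monatomic ideal gas γ = 5/3.
Adiabatic step (PV^γ = const): P₂ = 2.28×23.8^(5/3) = 449 bar; T₂ = 517×23.8^(2/3) = 4278 K.
Isochoric: P₃ = P₂(T₃/T₂) = 449 × (517/4278) = 54.26 bar.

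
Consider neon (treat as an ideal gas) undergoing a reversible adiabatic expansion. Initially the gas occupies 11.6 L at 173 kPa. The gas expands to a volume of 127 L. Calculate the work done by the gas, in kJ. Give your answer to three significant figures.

γ = 5/3 for a monatomic ideal gas.
P₂ = P₁(V₁/V₂)^γ = 173×(11.6/127)^(5/3) = 3.205 kPa.
For a reversible adiabat, W_by_gas = (P₁V₁ − P₂V₂)/(γ−1).
W_by = (173000×0.0116 − 3205×0.127) / (2/3) = 2400 J.

W ≈ 2.40 kJ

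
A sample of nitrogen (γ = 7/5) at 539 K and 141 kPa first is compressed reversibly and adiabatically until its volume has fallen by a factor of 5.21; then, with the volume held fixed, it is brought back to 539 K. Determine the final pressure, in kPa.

P₃ ≈ 735 kPa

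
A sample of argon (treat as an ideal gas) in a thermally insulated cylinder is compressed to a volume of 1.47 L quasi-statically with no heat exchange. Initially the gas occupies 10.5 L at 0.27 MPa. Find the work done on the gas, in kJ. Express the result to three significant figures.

W ≈ 11.5 kJ

γ = 5/3 for a monatomic ideal gas.
P₂ = P₁(V₁/V₂)^γ = 0.27×(10.5/1.47)^(5/3) = 7.153 MPa.
For a reversible adiabat, W_by_gas = (P₁V₁ − P₂V₂)/(γ−1).
W_by = (270000×0.0105 − 7.153×10^6×0.00147) / (2/3) = -11520 J.
W_on_gas = −W_by = 11520 J.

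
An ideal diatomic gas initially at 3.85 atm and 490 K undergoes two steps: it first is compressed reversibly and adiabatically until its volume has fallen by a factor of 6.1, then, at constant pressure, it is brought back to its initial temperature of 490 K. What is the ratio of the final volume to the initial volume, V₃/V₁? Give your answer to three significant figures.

V₃/V₁ ≈ 0.0795

For a diatomic ideal gas γ = 7/5.
Adiabatic step: V₂/V₁ = 0.1639; T₂ = T₁·6.1^(2/5) = 1010 K.
Isobaric step: V₃/V₂ = T₃/T₂ = 490/1010.
V₃/V₁ = (V₂/V₁)(V₃/V₂) = 0.1639 × (490/1010) = 0.07953.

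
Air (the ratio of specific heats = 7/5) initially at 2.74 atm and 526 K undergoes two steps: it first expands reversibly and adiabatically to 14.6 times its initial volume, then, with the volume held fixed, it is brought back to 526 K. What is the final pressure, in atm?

P₃ ≈ 0.188 atm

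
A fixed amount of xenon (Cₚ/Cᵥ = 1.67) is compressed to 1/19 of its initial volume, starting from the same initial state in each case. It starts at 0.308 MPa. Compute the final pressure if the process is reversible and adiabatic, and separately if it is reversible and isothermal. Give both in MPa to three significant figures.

adiabatic: 42.1 MPa; isothermal: 5.85 MPa

Isothermal: P₂ = P₁(V₁/V₂) = 0.308×19 = 5.852 MPa.
Adiabatic: P₂ = P₁(V₁/V₂)^γ = 0.308×19^(1.67) = 42.08 MPa.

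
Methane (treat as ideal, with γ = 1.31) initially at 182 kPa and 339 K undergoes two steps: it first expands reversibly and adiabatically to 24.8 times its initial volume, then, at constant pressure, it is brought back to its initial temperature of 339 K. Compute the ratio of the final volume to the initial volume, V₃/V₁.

Adiabatic step: V₂/V₁ = 24.8; T₂ = T₁·(1/24.8)^(0.31) = 125.3 K.
Isobaric step: V₃/V₂ = T₃/T₂ = 339/125.3.
V₃/V₁ = (V₂/V₁)(V₃/V₂) = 24.8 × (339/125.3) = 67.1.

V₃/V₁ ≈ 67.1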